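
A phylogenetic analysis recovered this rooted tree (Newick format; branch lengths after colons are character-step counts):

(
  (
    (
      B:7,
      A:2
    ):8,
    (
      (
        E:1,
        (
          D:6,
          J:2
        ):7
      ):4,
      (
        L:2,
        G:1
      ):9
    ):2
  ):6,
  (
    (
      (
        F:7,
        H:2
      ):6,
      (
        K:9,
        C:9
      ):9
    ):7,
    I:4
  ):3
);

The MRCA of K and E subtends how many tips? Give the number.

12

The MRCA of K and E is the root, so the clade is the entire tree.
That clade contains 12 terminal taxa: A, B, C, D, E, F, G, H, I, J, K, L.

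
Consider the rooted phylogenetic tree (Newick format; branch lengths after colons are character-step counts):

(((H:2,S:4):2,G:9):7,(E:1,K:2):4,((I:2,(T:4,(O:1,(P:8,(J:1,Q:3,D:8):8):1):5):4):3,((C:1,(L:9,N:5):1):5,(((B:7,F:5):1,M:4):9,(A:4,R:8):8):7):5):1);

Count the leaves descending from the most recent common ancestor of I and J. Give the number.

The MRCA of I and J is the node subtending (I,(T,(O,(P,(J,Q,D))))).
That clade contains 7 terminal taxa: D, I, J, O, P, Q, T.

7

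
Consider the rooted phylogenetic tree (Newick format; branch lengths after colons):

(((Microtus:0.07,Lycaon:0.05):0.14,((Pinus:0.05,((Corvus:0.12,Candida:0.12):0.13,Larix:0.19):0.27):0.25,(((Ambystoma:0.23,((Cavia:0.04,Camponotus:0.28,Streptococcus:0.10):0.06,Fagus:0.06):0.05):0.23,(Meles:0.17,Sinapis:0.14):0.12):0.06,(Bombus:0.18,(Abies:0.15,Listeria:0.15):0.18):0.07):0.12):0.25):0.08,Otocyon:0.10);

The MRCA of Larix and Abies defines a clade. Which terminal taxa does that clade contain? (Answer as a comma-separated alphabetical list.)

Abies, Ambystoma, Bombus, Camponotus, Candida, Cavia, Corvus, Fagus, Larix, Listeria, Meles, Pinus, Sinapis, Streptococcus

Tracing Larix: it sits inside ((Corvus,Candida),Larix).
Tracing Abies: it sits inside (Abies,Listeria).
The smallest clade enclosing both is ((Pinus,((Corvus,Candida),Larix)),(((Ambystoma,((Cavia,Camponotus,Streptococcus),Fagus)),(Meles,Sinapis)),(Bombus,(Abies,Listeria)))); the answer is its 14 terminal taxa in alphabetical order.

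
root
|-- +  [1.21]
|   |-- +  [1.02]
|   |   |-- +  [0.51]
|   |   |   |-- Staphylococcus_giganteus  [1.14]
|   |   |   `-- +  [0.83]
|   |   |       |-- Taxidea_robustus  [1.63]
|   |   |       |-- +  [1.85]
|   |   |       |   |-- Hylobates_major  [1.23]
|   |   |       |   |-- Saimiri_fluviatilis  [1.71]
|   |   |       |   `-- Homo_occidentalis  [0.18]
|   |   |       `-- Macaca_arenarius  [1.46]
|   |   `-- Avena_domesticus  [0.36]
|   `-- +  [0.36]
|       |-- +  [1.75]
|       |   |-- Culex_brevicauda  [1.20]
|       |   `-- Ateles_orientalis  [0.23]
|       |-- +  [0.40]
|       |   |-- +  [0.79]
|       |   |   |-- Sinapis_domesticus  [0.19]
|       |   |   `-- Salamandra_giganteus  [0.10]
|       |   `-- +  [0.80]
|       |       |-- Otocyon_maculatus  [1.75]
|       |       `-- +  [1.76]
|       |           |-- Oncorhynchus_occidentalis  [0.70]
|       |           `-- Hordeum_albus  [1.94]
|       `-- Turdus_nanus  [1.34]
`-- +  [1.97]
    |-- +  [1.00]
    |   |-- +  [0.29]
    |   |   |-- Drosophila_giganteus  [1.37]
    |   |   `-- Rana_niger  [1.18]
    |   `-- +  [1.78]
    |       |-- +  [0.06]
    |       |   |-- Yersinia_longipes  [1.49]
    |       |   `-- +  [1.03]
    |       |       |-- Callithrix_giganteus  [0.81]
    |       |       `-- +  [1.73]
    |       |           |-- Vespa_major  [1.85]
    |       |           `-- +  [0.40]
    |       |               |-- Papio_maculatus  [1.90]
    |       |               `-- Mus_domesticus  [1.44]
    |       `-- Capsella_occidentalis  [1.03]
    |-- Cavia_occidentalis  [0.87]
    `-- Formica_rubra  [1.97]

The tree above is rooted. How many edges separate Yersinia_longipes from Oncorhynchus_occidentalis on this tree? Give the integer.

The MRCA of Yersinia_longipes and Oncorhynchus_occidentalis is the root of the tree.
From Yersinia_longipes up to that node: 5 branches. From Oncorhynchus_occidentalis up to the same node: 6 branches. Total: 5 + 6 = 11.

11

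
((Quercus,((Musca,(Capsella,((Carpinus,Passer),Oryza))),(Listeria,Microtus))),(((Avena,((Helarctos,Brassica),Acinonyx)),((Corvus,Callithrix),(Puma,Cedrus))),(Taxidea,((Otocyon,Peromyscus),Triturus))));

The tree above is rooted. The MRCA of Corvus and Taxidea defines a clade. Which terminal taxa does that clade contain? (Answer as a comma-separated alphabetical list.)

Acinonyx, Avena, Brassica, Callithrix, Cedrus, Corvus, Helarctos, Otocyon, Peromyscus, Puma, Taxidea, Triturus

Tracing Corvus: it sits inside (Corvus,Callithrix).
Tracing Taxidea: it sits inside (Taxidea,((Otocyon,Peromyscus),Triturus)).
The smallest clade enclosing both is (((Avena,((Helarctos,Brassica),Acinonyx)),((Corvus,Callithrix),(Puma,Cedrus))),(Taxidea,((Otocyon,Peromyscus),Triturus))); the answer is its 12 terminal taxa in alphabetical order.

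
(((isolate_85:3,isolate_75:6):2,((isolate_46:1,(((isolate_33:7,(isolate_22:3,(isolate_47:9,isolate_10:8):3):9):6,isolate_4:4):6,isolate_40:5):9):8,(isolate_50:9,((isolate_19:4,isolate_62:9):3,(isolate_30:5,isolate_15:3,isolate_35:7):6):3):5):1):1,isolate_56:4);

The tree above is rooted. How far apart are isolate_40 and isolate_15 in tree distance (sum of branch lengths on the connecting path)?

39

The path runs isolate_40 → … → MRCA → … → isolate_15; the MRCA is the node subtending ((isolate_46,(((isolate_33,(isolate_22,(isolate_47,isolate_10))),isolate_4),isolate_40)),(isolate_50,((isolate_19,isolate_62),(isolate_30,isolate_15,isolate_35)))).
Branch lengths along that path: 5 + 9 + 8 + 5 + 3 + 6 + 3 = 39.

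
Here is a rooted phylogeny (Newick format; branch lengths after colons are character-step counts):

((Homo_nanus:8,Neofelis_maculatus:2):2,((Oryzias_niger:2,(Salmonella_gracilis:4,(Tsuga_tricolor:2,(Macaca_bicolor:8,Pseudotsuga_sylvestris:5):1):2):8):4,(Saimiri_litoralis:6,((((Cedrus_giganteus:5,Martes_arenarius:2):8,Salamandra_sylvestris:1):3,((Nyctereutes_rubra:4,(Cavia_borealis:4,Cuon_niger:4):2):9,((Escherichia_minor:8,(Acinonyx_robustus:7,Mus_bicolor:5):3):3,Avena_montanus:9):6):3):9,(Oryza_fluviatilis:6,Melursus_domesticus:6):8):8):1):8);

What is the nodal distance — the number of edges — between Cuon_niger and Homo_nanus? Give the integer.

The MRCA of Cuon_niger and Homo_nanus is the root of the tree.
From Cuon_niger up to that node: 8 branches. From Homo_nanus up to the same node: 2 branches. Total: 8 + 2 = 10.

10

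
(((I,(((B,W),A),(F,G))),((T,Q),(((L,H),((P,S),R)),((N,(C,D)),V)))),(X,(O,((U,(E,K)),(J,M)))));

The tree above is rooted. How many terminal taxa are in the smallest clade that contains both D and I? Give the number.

17

The MRCA of D and I is the node subtending ((I,(((B,W),A),(F,G))),((T,Q),(((L,H),((P,S),R)),((N,(C,D)),V)))).
That clade contains 17 terminal taxa: A, B, C, D, F, G, H, I, L, N, P, Q, R, S, T, V, W.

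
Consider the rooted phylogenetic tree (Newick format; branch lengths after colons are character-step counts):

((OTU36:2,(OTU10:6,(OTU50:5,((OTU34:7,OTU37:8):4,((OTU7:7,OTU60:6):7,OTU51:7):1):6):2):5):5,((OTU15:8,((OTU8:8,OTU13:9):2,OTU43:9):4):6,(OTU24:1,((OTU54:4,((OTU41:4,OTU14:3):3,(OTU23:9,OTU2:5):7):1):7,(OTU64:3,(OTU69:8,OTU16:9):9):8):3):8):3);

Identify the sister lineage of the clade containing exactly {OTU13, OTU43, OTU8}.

The clade containing exactly {OTU13, OTU43, OTU8} attaches to the tree at the node subtending (OTU15,((OTU8,OTU13),OTU43)).
The other lineage descending from that same node — the sister group — is the single tip OTU15.

OTU15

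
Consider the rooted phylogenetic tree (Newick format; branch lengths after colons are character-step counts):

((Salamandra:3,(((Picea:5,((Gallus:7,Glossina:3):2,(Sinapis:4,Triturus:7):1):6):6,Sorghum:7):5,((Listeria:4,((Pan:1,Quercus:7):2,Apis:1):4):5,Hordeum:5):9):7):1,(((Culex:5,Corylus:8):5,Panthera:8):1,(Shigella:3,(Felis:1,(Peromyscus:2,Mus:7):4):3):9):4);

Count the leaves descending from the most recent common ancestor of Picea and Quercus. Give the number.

The MRCA of Picea and Quercus is the node subtending (((Picea,((Gallus,Glossina),(Sinapis,Triturus))),Sorghum),((Listeria,((Pan,Quercus),Apis)),Hordeum)).
That clade contains 11 terminal taxa: Apis, Gallus, Glossina, Hordeum, Listeria, Pan, Picea, Quercus, Sinapis, Sorghum, Triturus.

11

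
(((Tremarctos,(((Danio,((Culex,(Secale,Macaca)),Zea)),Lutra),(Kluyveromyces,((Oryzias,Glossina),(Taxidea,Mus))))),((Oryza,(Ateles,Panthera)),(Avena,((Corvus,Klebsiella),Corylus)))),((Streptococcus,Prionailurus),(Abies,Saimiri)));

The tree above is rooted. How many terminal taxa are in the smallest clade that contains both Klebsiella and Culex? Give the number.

19

The MRCA of Klebsiella and Culex is the node subtending ((Tremarctos,(((Danio,((Culex,(Secale,Macaca)),Zea)),Lutra),(Kluyveromyces,((Oryzias,Glossina),(Taxidea,Mus))))),((Oryza,(Ateles,Panthera)),(Avena,((Corvus,Klebsiella),Corylus)))).
That clade contains 19 terminal taxa: Ateles, Avena, Corvus, Corylus, Culex, Danio, Glossina, Klebsiella, Kluyveromyces, Lutra, Macaca, Mus, Oryza, Oryzias, Panthera, Secale, Taxidea, Tremarctos, Zea.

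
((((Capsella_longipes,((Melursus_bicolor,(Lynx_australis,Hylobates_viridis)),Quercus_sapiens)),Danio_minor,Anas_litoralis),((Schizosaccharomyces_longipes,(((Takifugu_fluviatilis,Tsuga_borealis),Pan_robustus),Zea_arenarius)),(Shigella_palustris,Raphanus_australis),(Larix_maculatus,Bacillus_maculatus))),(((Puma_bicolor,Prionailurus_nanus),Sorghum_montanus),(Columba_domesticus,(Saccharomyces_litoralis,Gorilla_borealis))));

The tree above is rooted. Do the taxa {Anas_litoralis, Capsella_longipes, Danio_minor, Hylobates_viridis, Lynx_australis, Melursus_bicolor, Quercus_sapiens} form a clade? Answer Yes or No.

Yes

The most recent common ancestor of these taxa subtends ((Capsella_longipes,((Melursus_bicolor,(Lynx_australis,Hylobates_viridis)),Quercus_sapiens)),Danio_minor,Anas_litoralis).
That clade has exactly 7 tips — every listed taxon and nothing else — so the group is monophyletic.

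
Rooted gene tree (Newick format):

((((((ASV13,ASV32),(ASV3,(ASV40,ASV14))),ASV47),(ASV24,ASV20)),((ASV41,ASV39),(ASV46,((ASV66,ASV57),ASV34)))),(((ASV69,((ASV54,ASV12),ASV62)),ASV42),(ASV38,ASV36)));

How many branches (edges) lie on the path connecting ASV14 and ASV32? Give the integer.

5

The MRCA of ASV14 and ASV32 is the node subtending ((ASV13,ASV32),(ASV3,(ASV40,ASV14))).
From ASV14 up to that node: 3 branches. From ASV32 up to the same node: 2 branches. Total: 3 + 2 = 5.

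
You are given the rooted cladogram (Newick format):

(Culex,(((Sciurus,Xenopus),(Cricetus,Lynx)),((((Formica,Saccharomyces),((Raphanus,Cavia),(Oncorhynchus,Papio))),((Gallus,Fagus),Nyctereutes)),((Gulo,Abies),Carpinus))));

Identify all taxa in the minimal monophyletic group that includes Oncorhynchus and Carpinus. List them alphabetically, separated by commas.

Tracing Oncorhynchus: it sits inside (Oncorhynchus,Papio).
Tracing Carpinus: it sits inside ((Gulo,Abies),Carpinus).
The smallest clade enclosing both is ((((Formica,Saccharomyces),((Raphanus,Cavia),(Oncorhynchus,Papio))),((Gallus,Fagus),Nyctereutes)),((Gulo,Abies),Carpinus)); the answer is its 12 terminal taxa in alphabetical order.

Abies, Carpinus, Cavia, Fagus, Formica, Gallus, Gulo, Nyctereutes, Oncorhynchus, Papio, Raphanus, Saccharomyces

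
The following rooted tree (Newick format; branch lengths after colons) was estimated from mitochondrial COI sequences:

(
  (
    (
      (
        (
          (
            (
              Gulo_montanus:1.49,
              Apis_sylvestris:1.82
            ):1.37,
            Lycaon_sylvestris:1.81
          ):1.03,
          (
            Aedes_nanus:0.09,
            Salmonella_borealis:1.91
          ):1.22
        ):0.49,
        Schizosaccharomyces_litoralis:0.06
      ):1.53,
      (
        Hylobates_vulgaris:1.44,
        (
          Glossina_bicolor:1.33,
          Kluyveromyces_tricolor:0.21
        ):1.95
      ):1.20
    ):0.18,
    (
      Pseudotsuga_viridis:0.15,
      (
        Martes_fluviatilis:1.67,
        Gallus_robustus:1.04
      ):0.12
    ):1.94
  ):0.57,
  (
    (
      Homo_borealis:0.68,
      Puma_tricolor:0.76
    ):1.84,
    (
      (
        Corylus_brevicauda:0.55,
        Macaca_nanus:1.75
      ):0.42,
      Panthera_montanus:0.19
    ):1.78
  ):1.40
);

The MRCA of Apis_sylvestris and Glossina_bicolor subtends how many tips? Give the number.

9

The MRCA of Apis_sylvestris and Glossina_bicolor is the node subtending (((((Gulo_montanus,Apis_sylvestris),Lycaon_sylvestris),(Aedes_nanus,Salmonella_borealis)),Schizosaccharomyces_litoralis),(Hylobates_vulgaris,(Glossina_bicolor,Kluyveromyces_tricolor))).
That clade contains 9 terminal taxa: Aedes_nanus, Apis_sylvestris, Glossina_bicolor, Gulo_montanus, Hylobates_vulgaris, Kluyveromyces_tricolor, Lycaon_sylvestris, Salmonella_borealis, Schizosaccharomyces_litoralis.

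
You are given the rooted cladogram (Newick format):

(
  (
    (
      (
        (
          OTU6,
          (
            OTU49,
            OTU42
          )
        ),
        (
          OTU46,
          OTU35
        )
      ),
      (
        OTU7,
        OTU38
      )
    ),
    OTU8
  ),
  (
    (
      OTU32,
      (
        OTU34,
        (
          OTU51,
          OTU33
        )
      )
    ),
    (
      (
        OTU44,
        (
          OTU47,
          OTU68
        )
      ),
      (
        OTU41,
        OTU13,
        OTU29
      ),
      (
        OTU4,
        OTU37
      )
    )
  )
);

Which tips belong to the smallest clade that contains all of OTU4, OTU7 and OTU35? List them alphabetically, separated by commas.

OTU13, OTU29, OTU32, OTU33, OTU34, OTU35, OTU37, OTU38, OTU4, OTU41, OTU42, OTU44, OTU46, OTU47, OTU49, OTU51, OTU6, OTU68, OTU7, OTU8

Tracing OTU4: it sits inside (OTU4,OTU37).
Tracing OTU7: it sits inside (OTU7,OTU38).
Tracing OTU35: it sits inside (OTU46,OTU35).
The smallest clade enclosing all 3 is the whole tree (their MRCA is the root), so the answer is all 20 tips in alphabetical order.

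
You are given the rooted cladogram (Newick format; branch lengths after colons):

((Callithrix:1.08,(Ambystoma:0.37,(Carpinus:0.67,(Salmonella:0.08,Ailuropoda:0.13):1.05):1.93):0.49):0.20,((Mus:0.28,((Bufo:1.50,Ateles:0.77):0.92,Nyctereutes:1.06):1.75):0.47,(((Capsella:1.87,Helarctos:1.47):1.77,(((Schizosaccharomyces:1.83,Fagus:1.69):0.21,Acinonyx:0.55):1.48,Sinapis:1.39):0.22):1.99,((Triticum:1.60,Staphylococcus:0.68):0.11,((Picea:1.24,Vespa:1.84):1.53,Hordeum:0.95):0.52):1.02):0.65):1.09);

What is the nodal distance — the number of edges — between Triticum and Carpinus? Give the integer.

The MRCA of Triticum and Carpinus is the root of the tree.
From Triticum up to that node: 5 branches. From Carpinus up to the same node: 4 branches. Total: 5 + 4 = 9.

9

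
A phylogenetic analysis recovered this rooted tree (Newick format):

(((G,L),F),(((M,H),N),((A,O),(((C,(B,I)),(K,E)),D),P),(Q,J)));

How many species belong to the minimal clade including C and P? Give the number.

9

The MRCA of C and P is the node subtending ((A,O),(((C,(B,I)),(K,E)),D),P).
That clade contains 9 terminal taxa: A, B, C, D, E, I, K, O, P.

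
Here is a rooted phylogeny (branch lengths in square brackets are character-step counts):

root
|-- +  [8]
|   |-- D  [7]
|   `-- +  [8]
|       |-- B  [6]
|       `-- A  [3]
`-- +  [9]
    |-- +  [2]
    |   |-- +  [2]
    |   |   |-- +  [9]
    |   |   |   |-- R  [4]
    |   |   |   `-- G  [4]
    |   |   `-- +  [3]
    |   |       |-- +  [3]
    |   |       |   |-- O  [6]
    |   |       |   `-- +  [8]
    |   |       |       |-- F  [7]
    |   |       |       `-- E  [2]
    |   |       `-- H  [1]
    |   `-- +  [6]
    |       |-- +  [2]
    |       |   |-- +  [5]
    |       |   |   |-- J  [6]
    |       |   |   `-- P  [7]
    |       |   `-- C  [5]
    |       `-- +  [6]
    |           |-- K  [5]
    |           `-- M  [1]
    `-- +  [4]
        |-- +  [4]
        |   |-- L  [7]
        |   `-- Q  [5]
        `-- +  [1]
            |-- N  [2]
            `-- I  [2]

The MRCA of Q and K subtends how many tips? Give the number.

The MRCA of Q and K is the node subtending ((((R,G),((O,(F,E)),H)),(((J,P),C),(K,M))),((L,Q),(N,I))).
That clade contains 15 terminal taxa: C, E, F, G, H, I, J, K, L, M, N, O, P, Q, R.

15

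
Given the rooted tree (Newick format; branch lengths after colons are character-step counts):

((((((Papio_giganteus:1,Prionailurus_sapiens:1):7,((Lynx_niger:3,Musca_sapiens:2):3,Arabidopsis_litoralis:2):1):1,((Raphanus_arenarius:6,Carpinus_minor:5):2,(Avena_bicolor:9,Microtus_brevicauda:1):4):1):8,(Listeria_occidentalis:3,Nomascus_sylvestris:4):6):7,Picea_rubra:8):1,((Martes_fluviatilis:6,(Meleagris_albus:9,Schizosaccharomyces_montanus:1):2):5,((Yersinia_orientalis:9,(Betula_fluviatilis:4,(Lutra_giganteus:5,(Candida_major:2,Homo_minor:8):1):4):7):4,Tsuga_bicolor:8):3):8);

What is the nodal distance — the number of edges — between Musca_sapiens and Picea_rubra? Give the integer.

7

The MRCA of Musca_sapiens and Picea_rubra is the node subtending (((((Papio_giganteus,Prionailurus_sapiens),((Lynx_niger,Musca_sapiens),Arabidopsis_litoralis)),((Raphanus_arenarius,Carpinus_minor),(Avena_bicolor,Microtus_brevicauda))),(Listeria_occidentalis,Nomascus_sylvestris)),Picea_rubra).
From Musca_sapiens up to that node: 6 branches. From Picea_rubra up to the same node: 1 branch. Total: 6 + 1 = 7.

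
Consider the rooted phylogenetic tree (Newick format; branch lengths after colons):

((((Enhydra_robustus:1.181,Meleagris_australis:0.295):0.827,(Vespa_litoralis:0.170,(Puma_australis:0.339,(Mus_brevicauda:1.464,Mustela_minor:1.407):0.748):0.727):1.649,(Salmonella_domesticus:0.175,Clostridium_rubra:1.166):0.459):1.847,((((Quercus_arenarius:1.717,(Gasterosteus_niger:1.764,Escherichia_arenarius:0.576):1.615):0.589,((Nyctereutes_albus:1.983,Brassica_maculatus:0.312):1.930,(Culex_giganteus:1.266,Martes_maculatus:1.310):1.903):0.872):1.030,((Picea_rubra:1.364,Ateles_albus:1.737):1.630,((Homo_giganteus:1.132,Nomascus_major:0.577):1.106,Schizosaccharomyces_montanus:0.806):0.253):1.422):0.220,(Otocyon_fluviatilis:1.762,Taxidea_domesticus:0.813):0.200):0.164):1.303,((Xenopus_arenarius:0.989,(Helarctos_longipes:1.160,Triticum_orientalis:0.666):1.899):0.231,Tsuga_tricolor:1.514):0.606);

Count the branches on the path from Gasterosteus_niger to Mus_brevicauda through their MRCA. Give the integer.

11

The MRCA of Gasterosteus_niger and Mus_brevicauda is the node subtending (((Enhydra_robustus,Meleagris_australis),(Vespa_litoralis,(Puma_australis,(Mus_brevicauda,Mustela_minor))),(Salmonella_domesticus,Clostridium_rubra)),((((Quercus_arenarius,(Gasterosteus_niger,Escherichia_arenarius)),((Nyctereutes_albus,Brassica_maculatus),(Culex_giganteus,Martes_maculatus))),((Picea_rubra,Ateles_albus),((Homo_giganteus,Nomascus_major),Schizosaccharomyces_montanus))),(Otocyon_fluviatilis,Taxidea_domesticus))).
From Gasterosteus_niger up to that node: 6 branches. From Mus_brevicauda up to the same node: 5 branches. Total: 6 + 5 = 11.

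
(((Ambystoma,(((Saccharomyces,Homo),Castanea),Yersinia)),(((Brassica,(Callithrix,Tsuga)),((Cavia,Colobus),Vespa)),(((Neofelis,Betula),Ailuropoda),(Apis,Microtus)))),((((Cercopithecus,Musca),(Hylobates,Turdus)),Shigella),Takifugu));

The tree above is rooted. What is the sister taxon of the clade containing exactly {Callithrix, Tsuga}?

The clade containing exactly {Callithrix, Tsuga} attaches to the tree at the node subtending (Brassica,(Callithrix,Tsuga)).
The other lineage descending from that same node — the sister group — is the single tip Brassica.

Brassica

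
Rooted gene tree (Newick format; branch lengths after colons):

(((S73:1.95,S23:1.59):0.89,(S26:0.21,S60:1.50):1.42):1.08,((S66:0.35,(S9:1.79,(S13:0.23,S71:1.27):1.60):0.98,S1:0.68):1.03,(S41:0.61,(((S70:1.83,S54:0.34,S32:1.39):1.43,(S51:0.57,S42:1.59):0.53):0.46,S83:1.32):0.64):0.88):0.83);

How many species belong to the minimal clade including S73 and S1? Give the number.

The MRCA of S73 and S1 is the root, so the clade is the entire tree.
That clade contains 16 terminal taxa: S1, S13, S23, S26, S32, S41, S42, S51, S54, S60, S66, S70, S71, S73, S83, S9.

16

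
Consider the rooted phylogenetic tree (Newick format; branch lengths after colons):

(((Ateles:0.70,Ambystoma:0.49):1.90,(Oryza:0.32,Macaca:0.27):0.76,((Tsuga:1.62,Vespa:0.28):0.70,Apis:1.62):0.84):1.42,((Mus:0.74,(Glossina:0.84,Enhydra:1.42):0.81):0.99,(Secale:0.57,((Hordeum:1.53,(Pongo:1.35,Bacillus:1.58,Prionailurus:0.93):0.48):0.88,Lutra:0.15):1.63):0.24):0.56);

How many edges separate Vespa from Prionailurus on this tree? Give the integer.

10

The MRCA of Vespa and Prionailurus is the root of the tree.
From Vespa up to that node: 4 branches. From Prionailurus up to the same node: 6 branches. Total: 4 + 6 = 10.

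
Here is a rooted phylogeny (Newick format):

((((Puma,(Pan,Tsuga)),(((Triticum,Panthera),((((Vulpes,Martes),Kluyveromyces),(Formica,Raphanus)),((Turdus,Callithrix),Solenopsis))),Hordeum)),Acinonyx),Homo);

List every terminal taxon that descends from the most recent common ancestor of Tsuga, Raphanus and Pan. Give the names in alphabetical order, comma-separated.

Callithrix, Formica, Hordeum, Kluyveromyces, Martes, Pan, Panthera, Puma, Raphanus, Solenopsis, Triticum, Tsuga, Turdus, Vulpes

Tracing Tsuga: it sits inside (Pan,Tsuga).
Tracing Raphanus: it sits inside (Formica,Raphanus).
Tracing Pan: it sits inside (Pan,Tsuga).
The smallest clade enclosing all 3 is ((Puma,(Pan,Tsuga)),(((Triticum,Panthera),((((Vulpes,Martes),Kluyveromyces),(Formica,Raphanus)),((Turdus,Callithrix),Solenopsis))),Hordeum)); the answer is its 14 terminal taxa in alphabetical order.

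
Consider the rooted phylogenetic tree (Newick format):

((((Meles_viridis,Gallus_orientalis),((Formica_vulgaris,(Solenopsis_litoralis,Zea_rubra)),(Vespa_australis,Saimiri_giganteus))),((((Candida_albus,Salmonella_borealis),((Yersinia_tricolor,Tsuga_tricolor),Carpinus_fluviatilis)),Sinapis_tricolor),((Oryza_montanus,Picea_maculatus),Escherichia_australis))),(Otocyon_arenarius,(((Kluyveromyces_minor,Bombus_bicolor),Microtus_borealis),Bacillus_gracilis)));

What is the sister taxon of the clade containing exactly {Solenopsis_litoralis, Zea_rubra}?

The clade containing exactly {Solenopsis_litoralis, Zea_rubra} attaches to the tree at the node subtending (Formica_vulgaris,(Solenopsis_litoralis,Zea_rubra)).
The other lineage descending from that same node — the sister group — is the single tip Formica_vulgaris.

Formica_vulgaris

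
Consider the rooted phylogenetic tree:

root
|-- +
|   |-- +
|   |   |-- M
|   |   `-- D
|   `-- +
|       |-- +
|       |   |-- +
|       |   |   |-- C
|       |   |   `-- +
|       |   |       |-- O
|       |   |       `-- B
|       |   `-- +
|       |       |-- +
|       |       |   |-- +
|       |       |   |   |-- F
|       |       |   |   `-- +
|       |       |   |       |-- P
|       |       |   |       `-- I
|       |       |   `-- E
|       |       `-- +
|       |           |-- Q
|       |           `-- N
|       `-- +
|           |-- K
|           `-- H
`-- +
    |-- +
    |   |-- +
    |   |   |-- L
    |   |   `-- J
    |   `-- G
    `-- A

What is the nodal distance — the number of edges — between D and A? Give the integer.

5

The MRCA of D and A is the root of the tree.
From D up to that node: 3 branches. From A up to the same node: 2 branches. Total: 3 + 2 = 5.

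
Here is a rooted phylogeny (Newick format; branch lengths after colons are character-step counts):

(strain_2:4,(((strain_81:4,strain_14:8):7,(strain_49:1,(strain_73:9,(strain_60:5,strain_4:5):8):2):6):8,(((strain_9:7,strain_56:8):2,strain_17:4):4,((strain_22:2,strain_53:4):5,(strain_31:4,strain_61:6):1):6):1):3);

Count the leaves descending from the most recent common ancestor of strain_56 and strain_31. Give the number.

The MRCA of strain_56 and strain_31 is the node subtending (((strain_9,strain_56),strain_17),((strain_22,strain_53),(strain_31,strain_61))).
That clade contains 7 terminal taxa: strain_17, strain_22, strain_31, strain_53, strain_56, strain_61, strain_9.

7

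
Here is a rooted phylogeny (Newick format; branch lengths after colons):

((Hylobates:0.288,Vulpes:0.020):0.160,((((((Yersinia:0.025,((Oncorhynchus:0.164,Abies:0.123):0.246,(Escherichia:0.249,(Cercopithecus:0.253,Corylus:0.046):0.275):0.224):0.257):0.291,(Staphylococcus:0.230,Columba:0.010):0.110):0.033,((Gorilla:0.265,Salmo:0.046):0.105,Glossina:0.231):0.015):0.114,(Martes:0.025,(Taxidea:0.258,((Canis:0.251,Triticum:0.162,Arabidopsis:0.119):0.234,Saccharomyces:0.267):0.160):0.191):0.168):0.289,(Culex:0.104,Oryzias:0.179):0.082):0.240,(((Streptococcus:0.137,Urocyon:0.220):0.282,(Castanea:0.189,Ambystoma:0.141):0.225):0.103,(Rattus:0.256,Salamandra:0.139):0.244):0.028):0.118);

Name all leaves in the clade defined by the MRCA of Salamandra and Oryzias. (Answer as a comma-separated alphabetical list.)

Abies, Ambystoma, Arabidopsis, Canis, Castanea, Cercopithecus, Columba, Corylus, Culex, Escherichia, Glossina, Gorilla, Martes, Oncorhynchus, Oryzias, Rattus, Saccharomyces, Salamandra, Salmo, Staphylococcus, Streptococcus, Taxidea, Triticum, Urocyon, Yersinia

Tracing Salamandra: it sits inside (Rattus,Salamandra).
Tracing Oryzias: it sits inside (Culex,Oryzias).
The smallest clade enclosing both is ((((((Yersinia,((Oncorhynchus,Abies),(Escherichia,(Cercopithecus,Corylus)))),(Staphylococcus,Columba)),((Gorilla,Salmo),Glossina)),(Martes,(Taxidea,((Canis,Triticum,Arabidopsis),Saccharomyces)))),(Culex,Oryzias)),(((Streptococcus,Urocyon),(Castanea,Ambystoma)),(Rattus,Salamandra))); the answer is its 25 terminal taxa in alphabetical order.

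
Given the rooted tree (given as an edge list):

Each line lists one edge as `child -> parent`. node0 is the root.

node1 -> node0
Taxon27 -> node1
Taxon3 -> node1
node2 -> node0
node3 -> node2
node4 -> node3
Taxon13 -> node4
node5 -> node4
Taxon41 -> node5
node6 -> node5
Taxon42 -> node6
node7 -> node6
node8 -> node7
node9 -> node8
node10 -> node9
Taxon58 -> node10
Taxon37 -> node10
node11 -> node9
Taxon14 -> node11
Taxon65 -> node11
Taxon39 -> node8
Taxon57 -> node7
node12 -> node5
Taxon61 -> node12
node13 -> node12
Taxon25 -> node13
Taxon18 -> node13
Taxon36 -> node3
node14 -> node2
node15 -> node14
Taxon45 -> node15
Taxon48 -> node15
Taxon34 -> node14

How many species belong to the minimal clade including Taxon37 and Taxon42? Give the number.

7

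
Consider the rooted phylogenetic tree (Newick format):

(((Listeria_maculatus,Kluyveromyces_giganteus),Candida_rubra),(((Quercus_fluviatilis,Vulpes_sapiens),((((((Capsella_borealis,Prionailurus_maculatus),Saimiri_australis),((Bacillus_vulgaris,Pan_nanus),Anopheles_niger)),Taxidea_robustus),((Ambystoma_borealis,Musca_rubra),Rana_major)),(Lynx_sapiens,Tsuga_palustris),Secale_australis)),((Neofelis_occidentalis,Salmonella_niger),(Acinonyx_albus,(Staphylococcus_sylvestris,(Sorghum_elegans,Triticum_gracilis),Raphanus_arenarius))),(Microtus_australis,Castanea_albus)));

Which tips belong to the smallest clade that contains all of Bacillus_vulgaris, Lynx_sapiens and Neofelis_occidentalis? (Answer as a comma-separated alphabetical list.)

Tracing Bacillus_vulgaris: it sits inside (Bacillus_vulgaris,Pan_nanus).
Tracing Lynx_sapiens: it sits inside (Lynx_sapiens,Tsuga_palustris).
Tracing Neofelis_occidentalis: it sits inside (Neofelis_occidentalis,Salmonella_niger).
The smallest clade enclosing all 3 is (((Quercus_fluviatilis,Vulpes_sapiens),((((((Capsella_borealis,Prionailurus_maculatus),Saimiri_australis),((Bacillus_vulgaris,Pan_nanus),Anopheles_niger)),Taxidea_robustus),((Ambystoma_borealis,Musca_rubra),Rana_major)),(Lynx_sapiens,Tsuga_palustris),Secale_australis)),((Neofelis_occidentalis,Salmonella_niger),(Acinonyx_albus,(Staphylococcus_sylvestris,(Sorghum_elegans,Triticum_gracilis),Raphanus_arenarius))),(Microtus_australis,Castanea_albus)); the answer is its 24 terminal taxa in alphabetical order.

Acinonyx_albus, Ambystoma_borealis, Anopheles_niger, Bacillus_vulgaris, Capsella_borealis, Castanea_albus, Lynx_sapiens, Microtus_australis, Musca_rubra, Neofelis_occidentalis, Pan_nanus, Prionailurus_maculatus, Quercus_fluviatilis, Rana_major, Raphanus_arenarius, Saimiri_australis, Salmonella_niger, Secale_australis, Sorghum_elegans, Staphylococcus_sylvestris, Taxidea_robustus, Triticum_gracilis, Tsuga_palustris, Vulpes_sapiens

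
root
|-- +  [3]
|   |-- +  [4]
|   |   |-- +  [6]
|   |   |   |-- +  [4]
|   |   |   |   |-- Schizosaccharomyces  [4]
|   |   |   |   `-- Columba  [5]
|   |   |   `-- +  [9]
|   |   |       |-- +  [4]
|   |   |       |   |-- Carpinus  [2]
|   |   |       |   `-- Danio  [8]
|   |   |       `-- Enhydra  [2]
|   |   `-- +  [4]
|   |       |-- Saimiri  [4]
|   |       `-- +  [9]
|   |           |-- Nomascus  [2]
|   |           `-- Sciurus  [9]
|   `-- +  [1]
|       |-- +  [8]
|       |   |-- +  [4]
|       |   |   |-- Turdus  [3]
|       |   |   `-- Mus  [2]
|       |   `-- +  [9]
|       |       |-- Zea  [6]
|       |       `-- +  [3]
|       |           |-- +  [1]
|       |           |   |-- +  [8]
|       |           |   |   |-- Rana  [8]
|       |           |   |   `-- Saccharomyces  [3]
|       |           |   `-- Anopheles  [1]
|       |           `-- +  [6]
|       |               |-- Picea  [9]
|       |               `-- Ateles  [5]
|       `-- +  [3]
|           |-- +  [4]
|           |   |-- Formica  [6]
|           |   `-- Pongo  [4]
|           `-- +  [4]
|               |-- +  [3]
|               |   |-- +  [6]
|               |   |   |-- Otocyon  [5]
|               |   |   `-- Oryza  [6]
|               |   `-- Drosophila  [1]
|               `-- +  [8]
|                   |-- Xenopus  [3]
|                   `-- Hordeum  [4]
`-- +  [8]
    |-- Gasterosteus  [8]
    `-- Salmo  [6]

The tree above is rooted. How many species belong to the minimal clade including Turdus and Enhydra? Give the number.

23

The MRCA of Turdus and Enhydra is the node subtending ((((Schizosaccharomyces,Columba),((Carpinus,Danio),Enhydra)),(Saimiri,(Nomascus,Sciurus))),(((Turdus,Mus),(Zea,(((Rana,Saccharomyces),Anopheles),(Picea,Ateles)))),((Formica,Pongo),(((Otocyon,Oryza),Drosophila),(Xenopus,Hordeum))))).
That clade contains 23 terminal taxa: Anopheles, Ateles, Carpinus, Columba, Danio, Drosophila, Enhydra, Formica, Hordeum, Mus, Nomascus, Oryza, Otocyon, Picea, Pongo, Rana, Saccharomyces, Saimiri, Schizosaccharomyces, Sciurus, Turdus, Xenopus, Zea.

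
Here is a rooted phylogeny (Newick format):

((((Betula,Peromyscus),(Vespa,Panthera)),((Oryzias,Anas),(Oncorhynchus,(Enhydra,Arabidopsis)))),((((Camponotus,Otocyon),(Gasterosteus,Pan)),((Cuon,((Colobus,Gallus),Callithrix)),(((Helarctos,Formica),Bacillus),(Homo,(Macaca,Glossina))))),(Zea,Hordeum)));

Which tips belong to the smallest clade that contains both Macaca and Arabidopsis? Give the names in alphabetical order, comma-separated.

Tracing Macaca: it sits inside (Macaca,Glossina).
Tracing Arabidopsis: it sits inside (Enhydra,Arabidopsis).
The smallest clade enclosing both is the whole tree (their MRCA is the root), so the answer is all 25 tips in alphabetical order.

Anas, Arabidopsis, Bacillus, Betula, Callithrix, Camponotus, Colobus, Cuon, Enhydra, Formica, Gallus, Gasterosteus, Glossina, Helarctos, Homo, Hordeum, Macaca, Oncorhynchus, Oryzias, Otocyon, Pan, Panthera, Peromyscus, Vespa, Zea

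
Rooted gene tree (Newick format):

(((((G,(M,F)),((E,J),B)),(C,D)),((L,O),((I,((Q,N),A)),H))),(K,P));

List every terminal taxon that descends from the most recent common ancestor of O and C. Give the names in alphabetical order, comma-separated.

A, B, C, D, E, F, G, H, I, J, L, M, N, O, Q

Tracing O: it sits inside (L,O).
Tracing C: it sits inside (C,D).
The smallest clade enclosing both is ((((G,(M,F)),((E,J),B)),(C,D)),((L,O),((I,((Q,N),A)),H))); the answer is its 15 terminal taxa in alphabetical order.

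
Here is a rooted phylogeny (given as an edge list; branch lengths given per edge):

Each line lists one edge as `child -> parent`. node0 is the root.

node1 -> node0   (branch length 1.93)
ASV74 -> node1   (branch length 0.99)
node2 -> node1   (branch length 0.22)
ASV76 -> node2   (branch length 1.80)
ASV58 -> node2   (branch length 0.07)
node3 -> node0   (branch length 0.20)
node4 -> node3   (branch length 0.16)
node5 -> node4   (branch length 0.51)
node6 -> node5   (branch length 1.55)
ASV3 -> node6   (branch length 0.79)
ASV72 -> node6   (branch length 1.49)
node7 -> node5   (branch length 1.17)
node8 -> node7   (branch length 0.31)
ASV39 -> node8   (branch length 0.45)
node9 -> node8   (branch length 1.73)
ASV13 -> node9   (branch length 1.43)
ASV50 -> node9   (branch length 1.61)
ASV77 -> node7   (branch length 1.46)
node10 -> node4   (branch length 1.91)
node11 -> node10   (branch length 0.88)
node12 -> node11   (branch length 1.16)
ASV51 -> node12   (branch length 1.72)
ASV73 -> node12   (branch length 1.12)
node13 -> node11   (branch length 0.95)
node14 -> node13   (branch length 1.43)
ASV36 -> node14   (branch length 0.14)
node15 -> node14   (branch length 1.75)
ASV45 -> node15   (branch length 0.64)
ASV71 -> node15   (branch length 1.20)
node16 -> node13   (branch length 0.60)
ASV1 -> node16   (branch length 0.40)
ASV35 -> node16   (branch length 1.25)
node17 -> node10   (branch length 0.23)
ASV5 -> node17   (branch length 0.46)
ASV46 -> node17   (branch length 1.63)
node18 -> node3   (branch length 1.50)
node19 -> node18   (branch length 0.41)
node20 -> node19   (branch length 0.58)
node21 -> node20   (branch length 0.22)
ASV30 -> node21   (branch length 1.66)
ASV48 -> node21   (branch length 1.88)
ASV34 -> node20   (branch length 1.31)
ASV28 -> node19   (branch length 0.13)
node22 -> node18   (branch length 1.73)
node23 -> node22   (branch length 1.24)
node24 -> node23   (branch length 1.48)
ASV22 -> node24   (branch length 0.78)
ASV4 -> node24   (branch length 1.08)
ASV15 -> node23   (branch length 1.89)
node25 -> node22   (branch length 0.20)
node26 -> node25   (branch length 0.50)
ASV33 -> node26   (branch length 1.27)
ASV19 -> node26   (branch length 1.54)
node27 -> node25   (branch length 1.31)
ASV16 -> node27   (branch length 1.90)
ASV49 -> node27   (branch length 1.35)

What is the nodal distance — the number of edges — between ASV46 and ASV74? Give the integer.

The MRCA of ASV46 and ASV74 is the root of the tree.
From ASV46 up to that node: 5 branches. From ASV74 up to the same node: 2 branches. Total: 5 + 2 = 7.

7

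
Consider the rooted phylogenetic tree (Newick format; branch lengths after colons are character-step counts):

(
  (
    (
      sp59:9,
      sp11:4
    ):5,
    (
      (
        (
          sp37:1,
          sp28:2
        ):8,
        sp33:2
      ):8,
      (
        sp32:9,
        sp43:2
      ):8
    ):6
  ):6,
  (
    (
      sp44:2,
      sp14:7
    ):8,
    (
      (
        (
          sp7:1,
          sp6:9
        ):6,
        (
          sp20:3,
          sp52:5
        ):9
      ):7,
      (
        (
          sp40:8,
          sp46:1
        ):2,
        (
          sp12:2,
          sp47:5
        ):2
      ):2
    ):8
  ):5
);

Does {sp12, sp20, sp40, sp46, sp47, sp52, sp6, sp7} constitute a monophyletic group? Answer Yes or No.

Yes

The most recent common ancestor of these taxa subtends (((sp7,sp6),(sp20,sp52)),((sp40,sp46),(sp12,sp47))).
That clade has exactly 8 tips — every listed taxon and nothing else — so the group is monophyletic.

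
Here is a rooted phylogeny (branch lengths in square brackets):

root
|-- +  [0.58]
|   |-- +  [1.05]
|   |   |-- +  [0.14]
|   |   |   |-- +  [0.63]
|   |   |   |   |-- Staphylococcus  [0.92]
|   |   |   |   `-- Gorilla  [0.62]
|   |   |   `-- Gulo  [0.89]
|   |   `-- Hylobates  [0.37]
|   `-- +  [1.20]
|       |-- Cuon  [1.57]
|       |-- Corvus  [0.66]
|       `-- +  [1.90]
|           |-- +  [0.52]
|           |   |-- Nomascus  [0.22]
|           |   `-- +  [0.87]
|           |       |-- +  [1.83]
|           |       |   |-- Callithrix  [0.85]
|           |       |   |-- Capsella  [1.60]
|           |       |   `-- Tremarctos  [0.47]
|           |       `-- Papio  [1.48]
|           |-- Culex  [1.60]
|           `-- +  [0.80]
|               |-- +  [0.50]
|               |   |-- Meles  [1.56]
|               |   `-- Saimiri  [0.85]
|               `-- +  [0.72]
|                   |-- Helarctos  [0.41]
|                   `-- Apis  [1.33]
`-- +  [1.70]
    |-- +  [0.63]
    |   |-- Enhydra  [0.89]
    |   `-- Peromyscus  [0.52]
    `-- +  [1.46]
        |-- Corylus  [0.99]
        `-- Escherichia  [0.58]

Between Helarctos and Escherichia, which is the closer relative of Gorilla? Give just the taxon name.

Helarctos

The MRCA of Gorilla and Helarctos subtends ((((Staphylococcus,Gorilla),Gulo),Hylobates),(Cuon,Corvus,((Nomascus,((Callithrix,Capsella,Tremarctos),Papio)),Culex,((Meles,Saimiri),(Helarctos,Apis))))) (16 taxa).
The MRCA of Gorilla and Escherichia is the root, subtending the entire tree (20 taxa).
The first is nested inside the second, so Gorilla shares a more recent common ancestor with Helarctos.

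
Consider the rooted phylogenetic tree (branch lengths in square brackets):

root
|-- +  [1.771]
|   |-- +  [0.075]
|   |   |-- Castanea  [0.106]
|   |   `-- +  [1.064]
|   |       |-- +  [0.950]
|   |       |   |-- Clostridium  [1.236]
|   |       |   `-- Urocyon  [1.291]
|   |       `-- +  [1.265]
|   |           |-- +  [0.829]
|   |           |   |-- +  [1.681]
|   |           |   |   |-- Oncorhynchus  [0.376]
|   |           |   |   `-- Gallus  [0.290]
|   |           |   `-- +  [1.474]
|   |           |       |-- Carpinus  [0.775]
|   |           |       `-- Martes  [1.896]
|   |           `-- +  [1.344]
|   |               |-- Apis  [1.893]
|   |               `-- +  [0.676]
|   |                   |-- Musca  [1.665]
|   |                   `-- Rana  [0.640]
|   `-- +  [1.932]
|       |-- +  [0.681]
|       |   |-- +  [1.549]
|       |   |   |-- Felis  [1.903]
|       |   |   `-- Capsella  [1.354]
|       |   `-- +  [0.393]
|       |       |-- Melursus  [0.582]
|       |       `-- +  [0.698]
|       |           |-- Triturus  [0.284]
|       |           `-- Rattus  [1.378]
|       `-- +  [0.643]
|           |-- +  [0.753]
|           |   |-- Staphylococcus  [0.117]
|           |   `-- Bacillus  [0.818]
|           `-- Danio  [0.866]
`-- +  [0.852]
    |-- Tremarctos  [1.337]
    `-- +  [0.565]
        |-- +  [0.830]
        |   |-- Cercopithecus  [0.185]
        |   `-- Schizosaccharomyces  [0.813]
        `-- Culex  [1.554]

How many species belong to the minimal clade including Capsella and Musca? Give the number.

18

The MRCA of Capsella and Musca is the node subtending ((Castanea,((Clostridium,Urocyon),(((Oncorhynchus,Gallus),(Carpinus,Martes)),(Apis,(Musca,Rana))))),(((Felis,Capsella),(Melursus,(Triturus,Rattus))),((Staphylococcus,Bacillus),Danio))).
That clade contains 18 terminal taxa: Apis, Bacillus, Capsella, Carpinus, Castanea, Clostridium, Danio, Felis, Gallus, Martes, Melursus, Musca, Oncorhynchus, Rana, Rattus, Staphylococcus, Triturus, Urocyon.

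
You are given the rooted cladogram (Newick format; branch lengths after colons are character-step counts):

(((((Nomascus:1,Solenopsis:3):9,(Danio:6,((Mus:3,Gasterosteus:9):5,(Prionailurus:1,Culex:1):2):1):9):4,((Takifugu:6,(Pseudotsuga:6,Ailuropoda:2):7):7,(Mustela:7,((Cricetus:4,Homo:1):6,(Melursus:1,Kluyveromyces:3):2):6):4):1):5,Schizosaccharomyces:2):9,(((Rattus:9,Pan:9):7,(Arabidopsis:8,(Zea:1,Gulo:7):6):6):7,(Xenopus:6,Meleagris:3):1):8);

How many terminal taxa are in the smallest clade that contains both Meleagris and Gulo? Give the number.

7

The MRCA of Meleagris and Gulo is the node subtending (((Rattus,Pan),(Arabidopsis,(Zea,Gulo))),(Xenopus,Meleagris)).
That clade contains 7 terminal taxa: Arabidopsis, Gulo, Meleagris, Pan, Rattus, Xenopus, Zea.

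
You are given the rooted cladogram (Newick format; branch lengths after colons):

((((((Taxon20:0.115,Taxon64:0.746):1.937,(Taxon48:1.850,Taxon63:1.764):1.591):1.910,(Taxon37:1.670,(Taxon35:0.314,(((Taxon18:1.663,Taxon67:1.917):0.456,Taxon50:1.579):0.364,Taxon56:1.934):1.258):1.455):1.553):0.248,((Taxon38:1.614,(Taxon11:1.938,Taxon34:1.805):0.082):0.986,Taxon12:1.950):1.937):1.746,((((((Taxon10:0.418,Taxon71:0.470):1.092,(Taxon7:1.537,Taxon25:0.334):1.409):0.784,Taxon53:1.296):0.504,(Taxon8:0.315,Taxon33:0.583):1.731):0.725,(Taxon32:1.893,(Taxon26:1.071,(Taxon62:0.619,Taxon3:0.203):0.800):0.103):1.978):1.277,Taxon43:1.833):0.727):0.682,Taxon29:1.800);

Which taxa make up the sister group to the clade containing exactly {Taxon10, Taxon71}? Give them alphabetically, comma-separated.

The clade containing exactly {Taxon10, Taxon71} attaches to the tree at the node subtending ((Taxon10,Taxon71),(Taxon7,Taxon25)).
The other lineage descending from that same node — the sister group — is (Taxon7,Taxon25); its 2 tips in alphabetical order are the answer.

Taxon25, Taxon7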